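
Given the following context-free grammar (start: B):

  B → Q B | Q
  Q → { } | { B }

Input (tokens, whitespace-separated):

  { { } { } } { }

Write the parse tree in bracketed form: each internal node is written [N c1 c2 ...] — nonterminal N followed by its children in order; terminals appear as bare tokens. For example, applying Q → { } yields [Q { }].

[B [Q { [B [Q { }] [B [Q { }]]] }] [B [Q { }]]]

B
Q B
{ B } B
{ Q B } B
{ { } B } B
{ { } Q } B
{ { } { } } B
{ { } { } } Q
{ { } { } } { }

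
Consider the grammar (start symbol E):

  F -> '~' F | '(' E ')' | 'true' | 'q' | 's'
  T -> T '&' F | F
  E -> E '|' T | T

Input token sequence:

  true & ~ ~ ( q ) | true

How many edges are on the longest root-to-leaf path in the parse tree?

[E [E [T [T [F true]] & [F ~ [F ~ [F ( [E [T [F q]]] )]]]]] | [T [F true]]]

9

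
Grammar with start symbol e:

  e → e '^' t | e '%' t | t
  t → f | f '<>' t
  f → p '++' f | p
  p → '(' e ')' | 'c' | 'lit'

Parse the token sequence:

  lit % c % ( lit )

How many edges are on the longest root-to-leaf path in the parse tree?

[e [e [e [t [f [p lit]]]] % [t [f [p c]]]] % [t [f [p ( [e [t [f [p lit]]]] )]]]]

8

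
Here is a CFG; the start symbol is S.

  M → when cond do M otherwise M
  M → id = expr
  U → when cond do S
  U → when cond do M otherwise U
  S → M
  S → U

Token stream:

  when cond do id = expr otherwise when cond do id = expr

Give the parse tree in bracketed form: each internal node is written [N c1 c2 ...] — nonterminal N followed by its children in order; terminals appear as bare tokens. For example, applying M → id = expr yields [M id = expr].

[S [U when cond do [M id = expr] otherwise [U when cond do [S [M id = expr]]]]]

S
U
when cond do M otherwise U
when cond do id = expr otherwise U
when cond do id = expr otherwise when cond do S
when cond do id = expr otherwise when cond do M
when cond do id = expr otherwise when cond do id = expr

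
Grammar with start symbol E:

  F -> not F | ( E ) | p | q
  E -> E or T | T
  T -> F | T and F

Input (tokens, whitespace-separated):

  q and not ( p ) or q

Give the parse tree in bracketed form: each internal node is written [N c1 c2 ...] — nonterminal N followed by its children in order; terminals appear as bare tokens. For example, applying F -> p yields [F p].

[E [E [T [T [F q]] and [F not [F ( [E [T [F p]]] )]]]] or [T [F q]]]

E
E or T
T or T
T and F or T
F and F or T
q and F or T
q and not F or T
q and not ( E ) or T
q and not ( T ) or T
q and not ( F ) or T
q and not ( p ) or T
q and not ( p ) or F
q and not ( p ) or q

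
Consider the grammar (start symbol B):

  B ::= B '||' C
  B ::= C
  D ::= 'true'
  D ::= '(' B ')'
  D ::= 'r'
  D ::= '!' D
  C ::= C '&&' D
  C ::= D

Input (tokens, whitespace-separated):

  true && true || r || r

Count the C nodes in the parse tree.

[B [B [B [C [C [D true]] && [D true]]] || [C [D r]]] || [C [D r]]]

4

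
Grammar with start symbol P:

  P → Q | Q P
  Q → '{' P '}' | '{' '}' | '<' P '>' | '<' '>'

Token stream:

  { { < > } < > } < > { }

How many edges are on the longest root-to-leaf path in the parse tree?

6

[P [Q { [P [Q { [P [Q < >]] }] [P [Q < >]]] }] [P [Q < >] [P [Q { }]]]]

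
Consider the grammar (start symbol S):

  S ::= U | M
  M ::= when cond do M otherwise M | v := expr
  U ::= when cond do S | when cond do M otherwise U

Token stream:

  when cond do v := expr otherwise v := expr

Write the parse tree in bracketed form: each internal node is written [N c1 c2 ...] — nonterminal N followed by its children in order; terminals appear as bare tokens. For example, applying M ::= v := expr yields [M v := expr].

S
M
when cond do M otherwise M
when cond do v := expr otherwise M
when cond do v := expr otherwise v := expr

[S [M when cond do [M v := expr] otherwise [M v := expr]]]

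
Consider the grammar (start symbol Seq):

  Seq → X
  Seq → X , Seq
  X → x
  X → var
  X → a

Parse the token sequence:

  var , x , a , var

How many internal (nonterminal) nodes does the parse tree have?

8

[Seq [X var] , [Seq [X x] , [Seq [X a] , [Seq [X var]]]]]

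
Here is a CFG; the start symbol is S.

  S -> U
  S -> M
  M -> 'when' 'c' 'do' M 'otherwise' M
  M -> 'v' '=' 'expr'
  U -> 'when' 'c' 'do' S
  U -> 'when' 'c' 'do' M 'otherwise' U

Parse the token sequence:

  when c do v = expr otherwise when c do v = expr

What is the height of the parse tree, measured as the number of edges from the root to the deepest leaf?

[S [U when c do [M v = expr] otherwise [U when c do [S [M v = expr]]]]]

5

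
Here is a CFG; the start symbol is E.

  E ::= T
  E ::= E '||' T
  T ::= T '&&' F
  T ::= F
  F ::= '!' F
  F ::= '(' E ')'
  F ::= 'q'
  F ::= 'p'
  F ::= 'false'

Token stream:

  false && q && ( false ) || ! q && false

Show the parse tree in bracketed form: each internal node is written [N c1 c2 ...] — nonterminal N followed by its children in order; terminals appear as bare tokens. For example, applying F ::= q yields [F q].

E
E || T
T || T
T && F || T
T && F && F || T
F && F && F || T
false && F && F || T
false && q && F || T
false && q && ( E ) || T
false && q && ( T ) || T
false && q && ( F ) || T
false && q && ( false ) || T
false && q && ( false ) || T && F
false && q && ( false ) || F && F
false && q && ( false ) || ! F && F
false && q && ( false ) || ! q && F
false && q && ( false ) || ! q && false

[E [E [T [T [T [F false]] && [F q]] && [F ( [E [T [F false]]] )]]] || [T [T [F ! [F q]]] && [F false]]]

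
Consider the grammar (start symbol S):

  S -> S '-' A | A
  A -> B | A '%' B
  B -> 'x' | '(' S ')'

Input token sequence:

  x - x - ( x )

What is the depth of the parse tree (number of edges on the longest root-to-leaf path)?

6

[S [S [S [A [B x]]] - [A [B x]]] - [A [B ( [S [A [B x]]] )]]]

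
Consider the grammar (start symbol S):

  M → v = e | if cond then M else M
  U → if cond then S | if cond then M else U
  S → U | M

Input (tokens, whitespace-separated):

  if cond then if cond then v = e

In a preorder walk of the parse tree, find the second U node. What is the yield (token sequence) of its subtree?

if cond then v = e

[S [U if cond then [S [U if cond then [S [M v = e]]]]]]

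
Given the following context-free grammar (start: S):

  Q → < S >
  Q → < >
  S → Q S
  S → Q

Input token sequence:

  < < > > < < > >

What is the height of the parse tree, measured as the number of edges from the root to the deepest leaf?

5

[S [Q < [S [Q < >]] >] [S [Q < [S [Q < >]] >]]]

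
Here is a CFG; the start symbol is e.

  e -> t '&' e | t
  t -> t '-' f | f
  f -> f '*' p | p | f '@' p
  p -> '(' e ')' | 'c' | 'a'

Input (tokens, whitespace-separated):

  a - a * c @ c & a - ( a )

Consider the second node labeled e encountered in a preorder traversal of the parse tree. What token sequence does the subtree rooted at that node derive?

a - ( a )

[e [t [t [f [p a]]] - [f [f [f [p a]] * [p c]] @ [p c]]] & [e [t [t [f [p a]]] - [f [p ( [e [t [f [p a]]]] )]]]]]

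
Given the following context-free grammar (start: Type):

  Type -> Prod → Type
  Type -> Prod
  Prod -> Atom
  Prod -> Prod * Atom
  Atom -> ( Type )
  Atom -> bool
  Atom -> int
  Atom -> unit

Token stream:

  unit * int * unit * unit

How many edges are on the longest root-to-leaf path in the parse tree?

[Type [Prod [Prod [Prod [Prod [Atom unit]] * [Atom int]] * [Atom unit]] * [Atom unit]]]

6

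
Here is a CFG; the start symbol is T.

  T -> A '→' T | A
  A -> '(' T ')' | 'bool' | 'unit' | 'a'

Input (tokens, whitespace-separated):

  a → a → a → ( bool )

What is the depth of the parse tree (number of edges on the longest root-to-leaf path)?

7

[T [A a] → [T [A a] → [T [A a] → [T [A ( [T [A bool]] )]]]]]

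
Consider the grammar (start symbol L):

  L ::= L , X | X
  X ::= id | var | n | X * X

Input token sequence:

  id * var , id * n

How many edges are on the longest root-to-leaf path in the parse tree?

[L [L [X [X id] * [X var]]] , [X [X id] * [X n]]]

4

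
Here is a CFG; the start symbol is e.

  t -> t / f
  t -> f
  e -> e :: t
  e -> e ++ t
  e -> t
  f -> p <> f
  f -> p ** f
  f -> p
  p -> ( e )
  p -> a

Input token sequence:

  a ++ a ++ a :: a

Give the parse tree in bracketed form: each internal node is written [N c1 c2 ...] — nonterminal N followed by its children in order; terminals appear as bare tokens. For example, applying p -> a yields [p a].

[e [e [e [e [t [f [p a]]]] ++ [t [f [p a]]]] ++ [t [f [p a]]]] :: [t [f [p a]]]]

e
e :: t
e ++ t :: t
e ++ t ++ t :: t
t ++ t ++ t :: t
f ++ t ++ t :: t
p ++ t ++ t :: t
a ++ t ++ t :: t
a ++ f ++ t :: t
a ++ p ++ t :: t
a ++ a ++ t :: t
a ++ a ++ f :: t
a ++ a ++ p :: t
a ++ a ++ a :: t
a ++ a ++ a :: f
a ++ a ++ a :: p
a ++ a ++ a :: a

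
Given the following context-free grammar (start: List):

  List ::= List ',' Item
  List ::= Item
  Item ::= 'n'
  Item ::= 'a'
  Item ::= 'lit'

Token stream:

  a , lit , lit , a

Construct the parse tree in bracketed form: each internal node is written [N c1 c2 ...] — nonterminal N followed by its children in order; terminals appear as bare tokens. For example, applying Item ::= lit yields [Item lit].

[List [List [List [List [Item a]] , [Item lit]] , [Item lit]] , [Item a]]

List
List , Item
List , Item , Item
List , Item , Item , Item
Item , Item , Item , Item
a , Item , Item , Item
a , lit , Item , Item
a , lit , lit , Item
a , lit , lit , a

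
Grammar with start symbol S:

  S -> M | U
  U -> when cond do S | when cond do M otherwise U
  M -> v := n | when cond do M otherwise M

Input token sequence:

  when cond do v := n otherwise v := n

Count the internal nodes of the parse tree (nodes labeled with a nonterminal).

4

[S [M when cond do [M v := n] otherwise [M v := n]]]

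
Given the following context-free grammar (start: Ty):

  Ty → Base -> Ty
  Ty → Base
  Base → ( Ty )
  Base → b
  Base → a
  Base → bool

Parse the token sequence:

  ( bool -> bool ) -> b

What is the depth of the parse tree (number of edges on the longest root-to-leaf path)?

[Ty [Base ( [Ty [Base bool] -> [Ty [Base bool]]] )] -> [Ty [Base b]]]

5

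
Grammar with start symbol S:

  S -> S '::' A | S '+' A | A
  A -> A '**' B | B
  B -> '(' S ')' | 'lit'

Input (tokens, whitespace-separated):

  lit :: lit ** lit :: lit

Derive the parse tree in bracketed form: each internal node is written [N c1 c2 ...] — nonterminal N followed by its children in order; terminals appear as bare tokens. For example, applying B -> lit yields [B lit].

[S [S [S [A [B lit]]] :: [A [A [B lit]] ** [B lit]]] :: [A [B lit]]]

S
S :: A
S :: A :: A
A :: A :: A
B :: A :: A
lit :: A :: A
lit :: A ** B :: A
lit :: B ** B :: A
lit :: lit ** B :: A
lit :: lit ** lit :: A
lit :: lit ** lit :: B
lit :: lit ** lit :: lit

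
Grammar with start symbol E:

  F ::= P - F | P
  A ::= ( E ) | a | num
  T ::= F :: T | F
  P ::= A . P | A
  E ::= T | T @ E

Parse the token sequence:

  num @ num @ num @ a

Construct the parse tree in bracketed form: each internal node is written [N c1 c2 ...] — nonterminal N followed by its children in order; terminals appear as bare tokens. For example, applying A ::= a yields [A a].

E
T @ E
F @ E
P @ E
A @ E
num @ E
num @ T @ E
num @ F @ E
num @ P @ E
num @ A @ E
num @ num @ E
num @ num @ T @ E
num @ num @ F @ E
num @ num @ P @ E
num @ num @ A @ E
num @ num @ num @ E
num @ num @ num @ T
num @ num @ num @ F
num @ num @ num @ P
num @ num @ num @ A
num @ num @ num @ a

[E [T [F [P [A num]]]] @ [E [T [F [P [A num]]]] @ [E [T [F [P [A num]]]] @ [E [T [F [P [A a]]]]]]]]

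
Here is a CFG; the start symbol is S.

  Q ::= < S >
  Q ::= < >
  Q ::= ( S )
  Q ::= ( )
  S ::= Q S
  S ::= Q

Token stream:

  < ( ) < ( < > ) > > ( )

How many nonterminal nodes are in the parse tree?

12

[S [Q < [S [Q ( )] [S [Q < [S [Q ( [S [Q < >]] )]] >]]] >] [S [Q ( )]]]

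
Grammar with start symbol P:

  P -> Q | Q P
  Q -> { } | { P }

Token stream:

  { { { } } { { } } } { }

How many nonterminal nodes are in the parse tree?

[P [Q { [P [Q { [P [Q { }]] }] [P [Q { [P [Q { }]] }]]] }] [P [Q { }]]]

12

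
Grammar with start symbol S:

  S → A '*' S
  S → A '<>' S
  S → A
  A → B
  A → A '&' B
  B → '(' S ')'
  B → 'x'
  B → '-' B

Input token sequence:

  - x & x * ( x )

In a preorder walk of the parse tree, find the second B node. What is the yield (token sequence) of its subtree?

[S [A [A [B - [B x]]] & [B x]] * [S [A [B ( [S [A [B x]]] )]]]]

x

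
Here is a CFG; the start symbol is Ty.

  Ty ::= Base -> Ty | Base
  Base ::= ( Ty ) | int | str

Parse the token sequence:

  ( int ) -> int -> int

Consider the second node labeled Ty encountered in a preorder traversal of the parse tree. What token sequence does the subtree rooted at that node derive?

int

[Ty [Base ( [Ty [Base int]] )] -> [Ty [Base int] -> [Ty [Base int]]]]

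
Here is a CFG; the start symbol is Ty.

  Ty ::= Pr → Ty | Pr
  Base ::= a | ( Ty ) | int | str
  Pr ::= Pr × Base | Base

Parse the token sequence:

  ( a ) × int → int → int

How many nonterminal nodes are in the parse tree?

[Ty [Pr [Pr [Base ( [Ty [Pr [Base a]]] )]] × [Base int]] → [Ty [Pr [Base int]] → [Ty [Pr [Base int]]]]]

14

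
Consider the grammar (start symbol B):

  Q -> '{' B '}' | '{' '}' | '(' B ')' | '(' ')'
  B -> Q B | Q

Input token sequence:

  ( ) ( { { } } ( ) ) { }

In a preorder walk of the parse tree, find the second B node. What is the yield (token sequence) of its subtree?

( { { } } ( ) ) { }

[B [Q ( )] [B [Q ( [B [Q { [B [Q { }]] }] [B [Q ( )]]] )] [B [Q { }]]]]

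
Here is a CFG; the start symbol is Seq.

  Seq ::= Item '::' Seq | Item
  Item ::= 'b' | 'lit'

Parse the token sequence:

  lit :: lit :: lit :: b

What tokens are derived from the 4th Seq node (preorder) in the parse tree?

b

[Seq [Item lit] :: [Seq [Item lit] :: [Seq [Item lit] :: [Seq [Item b]]]]]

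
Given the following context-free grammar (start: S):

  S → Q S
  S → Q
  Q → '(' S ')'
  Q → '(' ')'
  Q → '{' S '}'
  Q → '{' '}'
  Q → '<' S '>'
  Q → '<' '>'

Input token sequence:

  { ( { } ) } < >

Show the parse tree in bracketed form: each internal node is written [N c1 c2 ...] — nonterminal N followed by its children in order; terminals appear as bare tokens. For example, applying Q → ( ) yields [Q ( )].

[S [Q { [S [Q ( [S [Q { }]] )]] }] [S [Q < >]]]

S
Q S
{ S } S
{ Q } S
{ ( S ) } S
{ ( Q ) } S
{ ( { } ) } S
{ ( { } ) } Q
{ ( { } ) } < >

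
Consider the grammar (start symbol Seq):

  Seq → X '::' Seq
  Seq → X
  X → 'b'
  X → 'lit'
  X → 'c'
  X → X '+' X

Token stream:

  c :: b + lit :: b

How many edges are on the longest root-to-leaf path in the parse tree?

[Seq [X c] :: [Seq [X [X b] + [X lit]] :: [Seq [X b]]]]

4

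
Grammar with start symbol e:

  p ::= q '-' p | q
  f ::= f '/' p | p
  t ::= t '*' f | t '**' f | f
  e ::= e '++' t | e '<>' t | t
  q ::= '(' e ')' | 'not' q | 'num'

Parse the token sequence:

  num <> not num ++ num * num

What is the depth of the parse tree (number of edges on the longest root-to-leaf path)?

[e [e [e [t [f [p [q num]]]]] <> [t [f [p [q not [q num]]]]]] ++ [t [t [f [p [q num]]]] * [f [p [q num]]]]]

7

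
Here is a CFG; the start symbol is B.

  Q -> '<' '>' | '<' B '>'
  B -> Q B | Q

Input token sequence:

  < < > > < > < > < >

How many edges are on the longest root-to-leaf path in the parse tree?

5

[B [Q < [B [Q < >]] >] [B [Q < >] [B [Q < >] [B [Q < >]]]]]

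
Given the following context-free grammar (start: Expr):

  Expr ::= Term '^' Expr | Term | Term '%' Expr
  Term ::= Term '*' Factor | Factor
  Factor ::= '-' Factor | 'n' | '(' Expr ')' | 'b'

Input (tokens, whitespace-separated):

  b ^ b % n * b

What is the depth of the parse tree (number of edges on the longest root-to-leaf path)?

[Expr [Term [Factor b]] ^ [Expr [Term [Factor b]] % [Expr [Term [Term [Factor n]] * [Factor b]]]]]

6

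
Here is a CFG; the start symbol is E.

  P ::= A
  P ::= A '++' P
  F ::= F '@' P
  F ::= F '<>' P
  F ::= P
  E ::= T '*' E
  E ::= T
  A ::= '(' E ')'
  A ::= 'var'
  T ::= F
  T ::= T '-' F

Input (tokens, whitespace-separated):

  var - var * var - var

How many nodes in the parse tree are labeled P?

[E [T [T [F [P [A var]]]] - [F [P [A var]]]] * [E [T [T [F [P [A var]]]] - [F [P [A var]]]]]]

4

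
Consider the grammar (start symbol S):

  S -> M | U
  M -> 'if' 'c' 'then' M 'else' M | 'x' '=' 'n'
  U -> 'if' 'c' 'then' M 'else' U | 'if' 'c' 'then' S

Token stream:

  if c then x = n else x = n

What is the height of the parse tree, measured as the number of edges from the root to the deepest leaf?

[S [M if c then [M x = n] else [M x = n]]]

3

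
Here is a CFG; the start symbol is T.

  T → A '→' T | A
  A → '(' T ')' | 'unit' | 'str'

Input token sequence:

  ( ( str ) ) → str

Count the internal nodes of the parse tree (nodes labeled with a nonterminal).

8

[T [A ( [T [A ( [T [A str]] )]] )] → [T [A str]]]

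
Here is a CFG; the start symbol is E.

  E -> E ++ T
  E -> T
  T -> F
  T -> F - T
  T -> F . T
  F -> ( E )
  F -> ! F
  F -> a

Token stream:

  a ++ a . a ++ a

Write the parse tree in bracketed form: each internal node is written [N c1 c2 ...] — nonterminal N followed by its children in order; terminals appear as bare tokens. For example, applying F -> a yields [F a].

E
E ++ T
E ++ T ++ T
T ++ T ++ T
F ++ T ++ T
a ++ T ++ T
a ++ F . T ++ T
a ++ a . T ++ T
a ++ a . F ++ T
a ++ a . a ++ T
a ++ a . a ++ F
a ++ a . a ++ a

[E [E [E [T [F a]]] ++ [T [F a] . [T [F a]]]] ++ [T [F a]]]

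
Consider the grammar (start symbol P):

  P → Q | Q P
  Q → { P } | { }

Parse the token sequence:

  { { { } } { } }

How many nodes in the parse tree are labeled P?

[P [Q { [P [Q { [P [Q { }]] }] [P [Q { }]]] }]]

4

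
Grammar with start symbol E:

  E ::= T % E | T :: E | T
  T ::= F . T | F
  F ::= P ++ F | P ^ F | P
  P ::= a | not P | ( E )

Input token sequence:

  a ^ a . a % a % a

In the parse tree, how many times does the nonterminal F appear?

[E [T [F [P a] ^ [F [P a]]] . [T [F [P a]]]] % [E [T [F [P a]]] % [E [T [F [P a]]]]]]

5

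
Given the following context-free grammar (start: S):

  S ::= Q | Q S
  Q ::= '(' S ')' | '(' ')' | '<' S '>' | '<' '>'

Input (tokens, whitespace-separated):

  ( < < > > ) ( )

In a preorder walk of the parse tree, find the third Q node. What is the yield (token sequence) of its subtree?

< >

[S [Q ( [S [Q < [S [Q < >]] >]] )] [S [Q ( )]]]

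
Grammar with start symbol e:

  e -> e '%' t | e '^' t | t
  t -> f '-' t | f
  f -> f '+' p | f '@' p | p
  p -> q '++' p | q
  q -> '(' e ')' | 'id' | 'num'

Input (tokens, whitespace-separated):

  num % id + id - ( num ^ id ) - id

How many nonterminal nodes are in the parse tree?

31

[e [e [t [f [p [q num]]]]] % [t [f [f [p [q id]]] + [p [q id]]] - [t [f [p [q ( [e [e [t [f [p [q num]]]]] ^ [t [f [p [q id]]]]] )]]] - [t [f [p [q id]]]]]]]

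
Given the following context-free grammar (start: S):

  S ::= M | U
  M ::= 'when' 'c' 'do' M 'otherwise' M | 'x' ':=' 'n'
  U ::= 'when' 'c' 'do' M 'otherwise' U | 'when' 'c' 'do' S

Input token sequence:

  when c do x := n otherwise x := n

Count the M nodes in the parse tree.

3

[S [M when c do [M x := n] otherwise [M x := n]]]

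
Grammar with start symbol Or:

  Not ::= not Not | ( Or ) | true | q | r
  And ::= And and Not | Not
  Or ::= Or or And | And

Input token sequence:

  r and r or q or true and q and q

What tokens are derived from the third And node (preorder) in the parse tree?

q

[Or [Or [Or [And [And [Not r]] and [Not r]]] or [And [Not q]]] or [And [And [And [Not true]] and [Not q]] and [Not q]]]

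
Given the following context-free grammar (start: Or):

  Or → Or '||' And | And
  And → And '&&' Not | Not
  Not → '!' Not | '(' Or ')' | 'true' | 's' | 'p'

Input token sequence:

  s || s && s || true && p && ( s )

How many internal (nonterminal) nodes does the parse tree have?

18

[Or [Or [Or [And [Not s]]] || [And [And [Not s]] && [Not s]]] || [And [And [And [Not true]] && [Not p]] && [Not ( [Or [And [Not s]]] )]]]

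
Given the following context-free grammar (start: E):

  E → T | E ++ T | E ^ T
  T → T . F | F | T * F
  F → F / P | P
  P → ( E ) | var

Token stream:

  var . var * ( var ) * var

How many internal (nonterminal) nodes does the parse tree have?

17

[E [T [T [T [T [F [P var]]] . [F [P var]]] * [F [P ( [E [T [F [P var]]]] )]]] * [F [P var]]]]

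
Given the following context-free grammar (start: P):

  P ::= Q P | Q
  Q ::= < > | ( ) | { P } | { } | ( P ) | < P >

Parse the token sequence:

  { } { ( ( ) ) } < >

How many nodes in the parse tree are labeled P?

5

[P [Q { }] [P [Q { [P [Q ( [P [Q ( )]] )]] }] [P [Q < >]]]]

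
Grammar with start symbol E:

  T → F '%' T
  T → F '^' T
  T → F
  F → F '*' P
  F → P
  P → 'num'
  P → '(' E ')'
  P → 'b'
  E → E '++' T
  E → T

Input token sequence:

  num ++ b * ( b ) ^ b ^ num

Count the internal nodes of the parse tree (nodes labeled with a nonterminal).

20

[E [E [T [F [P num]]]] ++ [T [F [F [P b]] * [P ( [E [T [F [P b]]]] )]] ^ [T [F [P b]] ^ [T [F [P num]]]]]]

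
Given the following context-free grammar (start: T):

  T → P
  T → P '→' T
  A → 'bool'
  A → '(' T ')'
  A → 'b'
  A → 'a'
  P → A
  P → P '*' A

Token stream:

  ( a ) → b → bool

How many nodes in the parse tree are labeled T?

[T [P [A ( [T [P [A a]]] )]] → [T [P [A b]] → [T [P [A bool]]]]]

4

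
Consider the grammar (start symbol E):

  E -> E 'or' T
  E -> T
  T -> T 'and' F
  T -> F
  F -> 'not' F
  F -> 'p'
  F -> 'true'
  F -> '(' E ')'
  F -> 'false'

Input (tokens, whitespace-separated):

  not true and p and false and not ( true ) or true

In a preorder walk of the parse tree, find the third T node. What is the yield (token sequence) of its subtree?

not true and p

[E [E [T [T [T [T [F not [F true]]] and [F p]] and [F false]] and [F not [F ( [E [T [F true]]] )]]]] or [T [F true]]]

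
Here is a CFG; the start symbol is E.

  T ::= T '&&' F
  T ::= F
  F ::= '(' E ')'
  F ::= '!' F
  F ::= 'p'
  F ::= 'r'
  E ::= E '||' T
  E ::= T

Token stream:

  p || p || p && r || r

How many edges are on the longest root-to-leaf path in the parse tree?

[E [E [E [E [T [F p]]] || [T [F p]]] || [T [T [F p]] && [F r]]] || [T [F r]]]

6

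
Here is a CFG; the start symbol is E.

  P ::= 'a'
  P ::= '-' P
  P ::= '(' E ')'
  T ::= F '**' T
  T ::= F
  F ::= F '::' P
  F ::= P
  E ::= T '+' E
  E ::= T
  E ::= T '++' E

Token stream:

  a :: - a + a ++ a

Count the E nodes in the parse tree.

3

[E [T [F [F [P a]] :: [P - [P a]]]] + [E [T [F [P a]]] ++ [E [T [F [P a]]]]]]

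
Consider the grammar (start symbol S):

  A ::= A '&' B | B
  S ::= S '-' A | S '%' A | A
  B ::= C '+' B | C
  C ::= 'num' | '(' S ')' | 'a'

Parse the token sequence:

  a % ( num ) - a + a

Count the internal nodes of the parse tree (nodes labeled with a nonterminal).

18

[S [S [S [A [B [C a]]]] % [A [B [C ( [S [A [B [C num]]]] )]]]] - [A [B [C a] + [B [C a]]]]]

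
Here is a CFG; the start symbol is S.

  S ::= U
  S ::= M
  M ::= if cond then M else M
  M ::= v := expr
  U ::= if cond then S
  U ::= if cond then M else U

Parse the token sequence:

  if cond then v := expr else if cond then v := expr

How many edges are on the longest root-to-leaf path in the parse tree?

[S [U if cond then [M v := expr] else [U if cond then [S [M v := expr]]]]]

5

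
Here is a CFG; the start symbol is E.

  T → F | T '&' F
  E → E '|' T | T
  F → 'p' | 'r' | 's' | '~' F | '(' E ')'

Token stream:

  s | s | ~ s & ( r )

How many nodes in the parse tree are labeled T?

[E [E [E [T [F s]]] | [T [F s]]] | [T [T [F ~ [F s]]] & [F ( [E [T [F r]]] )]]]

5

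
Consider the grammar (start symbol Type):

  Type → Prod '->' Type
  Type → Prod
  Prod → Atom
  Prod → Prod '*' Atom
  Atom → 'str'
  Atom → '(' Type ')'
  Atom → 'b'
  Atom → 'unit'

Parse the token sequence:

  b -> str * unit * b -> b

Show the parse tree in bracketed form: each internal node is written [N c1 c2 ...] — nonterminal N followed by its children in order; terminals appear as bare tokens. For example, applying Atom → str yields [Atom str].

Type
Prod -> Type
Atom -> Type
b -> Type
b -> Prod -> Type
b -> Prod * Atom -> Type
b -> Prod * Atom * Atom -> Type
b -> Atom * Atom * Atom -> Type
b -> str * Atom * Atom -> Type
b -> str * unit * Atom -> Type
b -> str * unit * b -> Type
b -> str * unit * b -> Prod
b -> str * unit * b -> Atom
b -> str * unit * b -> b

[Type [Prod [Atom b]] -> [Type [Prod [Prod [Prod [Atom str]] * [Atom unit]] * [Atom b]] -> [Type [Prod [Atom b]]]]]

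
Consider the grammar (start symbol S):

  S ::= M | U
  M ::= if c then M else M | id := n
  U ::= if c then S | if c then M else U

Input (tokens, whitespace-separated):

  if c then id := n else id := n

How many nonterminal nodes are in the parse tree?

[S [M if c then [M id := n] else [M id := n]]]

4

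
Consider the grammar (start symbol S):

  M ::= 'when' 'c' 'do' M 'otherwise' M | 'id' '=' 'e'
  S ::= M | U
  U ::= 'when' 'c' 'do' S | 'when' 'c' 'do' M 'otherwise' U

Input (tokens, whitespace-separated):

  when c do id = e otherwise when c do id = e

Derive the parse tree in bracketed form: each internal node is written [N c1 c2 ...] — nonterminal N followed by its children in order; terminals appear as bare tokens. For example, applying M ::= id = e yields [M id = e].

S
U
when c do M otherwise U
when c do id = e otherwise U
when c do id = e otherwise when c do S
when c do id = e otherwise when c do M
when c do id = e otherwise when c do id = e

[S [U when c do [M id = e] otherwise [U when c do [S [M id = e]]]]]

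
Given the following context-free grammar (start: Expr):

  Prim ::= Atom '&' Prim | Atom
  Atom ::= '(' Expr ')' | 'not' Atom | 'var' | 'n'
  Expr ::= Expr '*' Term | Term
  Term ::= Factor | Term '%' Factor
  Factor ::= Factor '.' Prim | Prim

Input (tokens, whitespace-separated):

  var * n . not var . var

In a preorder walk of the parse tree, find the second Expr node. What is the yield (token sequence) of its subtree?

[Expr [Expr [Term [Factor [Prim [Atom var]]]]] * [Term [Factor [Factor [Factor [Prim [Atom n]]] . [Prim [Atom not [Atom var]]]] . [Prim [Atom var]]]]]

var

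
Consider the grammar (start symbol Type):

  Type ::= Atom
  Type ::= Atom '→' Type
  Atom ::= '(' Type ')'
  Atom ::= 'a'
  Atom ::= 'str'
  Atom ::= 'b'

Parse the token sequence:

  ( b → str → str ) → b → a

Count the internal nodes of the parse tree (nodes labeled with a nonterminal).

12

[Type [Atom ( [Type [Atom b] → [Type [Atom str] → [Type [Atom str]]]] )] → [Type [Atom b] → [Type [Atom a]]]]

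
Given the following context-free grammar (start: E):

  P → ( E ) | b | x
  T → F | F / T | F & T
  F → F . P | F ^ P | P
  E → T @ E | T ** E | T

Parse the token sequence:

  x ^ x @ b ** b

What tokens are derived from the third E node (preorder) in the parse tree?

[E [T [F [F [P x]] ^ [P x]]] @ [E [T [F [P b]]] ** [E [T [F [P b]]]]]]

b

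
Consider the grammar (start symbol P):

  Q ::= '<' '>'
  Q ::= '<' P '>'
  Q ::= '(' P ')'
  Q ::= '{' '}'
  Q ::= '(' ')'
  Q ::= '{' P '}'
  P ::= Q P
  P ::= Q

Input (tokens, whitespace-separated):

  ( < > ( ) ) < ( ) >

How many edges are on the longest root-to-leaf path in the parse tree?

[P [Q ( [P [Q < >] [P [Q ( )]]] )] [P [Q < [P [Q ( )]] >]]]

5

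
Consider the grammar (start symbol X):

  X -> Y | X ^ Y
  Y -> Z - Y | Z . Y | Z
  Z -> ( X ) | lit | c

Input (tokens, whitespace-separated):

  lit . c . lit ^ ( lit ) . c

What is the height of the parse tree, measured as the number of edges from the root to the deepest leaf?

6

[X [X [Y [Z lit] . [Y [Z c] . [Y [Z lit]]]]] ^ [Y [Z ( [X [Y [Z lit]]] )] . [Y [Z c]]]]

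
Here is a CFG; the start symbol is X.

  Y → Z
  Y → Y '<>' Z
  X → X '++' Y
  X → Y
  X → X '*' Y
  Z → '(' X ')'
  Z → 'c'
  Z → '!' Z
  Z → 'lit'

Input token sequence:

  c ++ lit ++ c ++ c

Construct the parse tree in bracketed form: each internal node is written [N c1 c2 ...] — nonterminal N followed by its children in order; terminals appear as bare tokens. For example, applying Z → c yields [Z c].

[X [X [X [X [Y [Z c]]] ++ [Y [Z lit]]] ++ [Y [Z c]]] ++ [Y [Z c]]]

X
X ++ Y
X ++ Y ++ Y
X ++ Y ++ Y ++ Y
Y ++ Y ++ Y ++ Y
Z ++ Y ++ Y ++ Y
c ++ Y ++ Y ++ Y
c ++ Z ++ Y ++ Y
c ++ lit ++ Y ++ Y
c ++ lit ++ Z ++ Y
c ++ lit ++ c ++ Y
c ++ lit ++ c ++ Z
c ++ lit ++ c ++ c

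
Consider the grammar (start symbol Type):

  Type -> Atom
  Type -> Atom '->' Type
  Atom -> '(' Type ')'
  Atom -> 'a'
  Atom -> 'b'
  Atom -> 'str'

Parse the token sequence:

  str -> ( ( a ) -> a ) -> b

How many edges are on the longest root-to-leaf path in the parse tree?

7

[Type [Atom str] -> [Type [Atom ( [Type [Atom ( [Type [Atom a]] )] -> [Type [Atom a]]] )] -> [Type [Atom b]]]]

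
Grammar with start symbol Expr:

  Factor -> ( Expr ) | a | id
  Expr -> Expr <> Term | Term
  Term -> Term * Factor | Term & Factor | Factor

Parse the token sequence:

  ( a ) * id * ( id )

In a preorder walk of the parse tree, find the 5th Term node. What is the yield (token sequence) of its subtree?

id

[Expr [Term [Term [Term [Factor ( [Expr [Term [Factor a]]] )]] * [Factor id]] * [Factor ( [Expr [Term [Factor id]]] )]]]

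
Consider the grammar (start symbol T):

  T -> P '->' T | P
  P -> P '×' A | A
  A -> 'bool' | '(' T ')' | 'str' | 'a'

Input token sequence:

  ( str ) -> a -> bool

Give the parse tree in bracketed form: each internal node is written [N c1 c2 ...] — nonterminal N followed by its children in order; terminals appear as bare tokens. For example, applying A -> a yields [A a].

[T [P [A ( [T [P [A str]]] )]] -> [T [P [A a]] -> [T [P [A bool]]]]]

T
P -> T
A -> T
( T ) -> T
( P ) -> T
( A ) -> T
( str ) -> T
( str ) -> P -> T
( str ) -> A -> T
( str ) -> a -> T
( str ) -> a -> P
( str ) -> a -> A
( str ) -> a -> bool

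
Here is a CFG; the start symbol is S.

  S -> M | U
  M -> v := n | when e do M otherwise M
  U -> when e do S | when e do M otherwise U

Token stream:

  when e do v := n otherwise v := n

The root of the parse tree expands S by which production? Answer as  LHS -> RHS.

S -> M

[S [M when e do [M v := n] otherwise [M v := n]]]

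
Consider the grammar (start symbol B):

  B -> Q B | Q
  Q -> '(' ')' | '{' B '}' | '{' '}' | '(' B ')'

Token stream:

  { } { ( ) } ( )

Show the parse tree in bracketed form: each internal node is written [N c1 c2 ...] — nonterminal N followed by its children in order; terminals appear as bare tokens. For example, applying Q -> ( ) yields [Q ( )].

B
Q B
{ } B
{ } Q B
{ } { B } B
{ } { Q } B
{ } { ( ) } B
{ } { ( ) } Q
{ } { ( ) } ( )

[B [Q { }] [B [Q { [B [Q ( )]] }] [B [Q ( )]]]]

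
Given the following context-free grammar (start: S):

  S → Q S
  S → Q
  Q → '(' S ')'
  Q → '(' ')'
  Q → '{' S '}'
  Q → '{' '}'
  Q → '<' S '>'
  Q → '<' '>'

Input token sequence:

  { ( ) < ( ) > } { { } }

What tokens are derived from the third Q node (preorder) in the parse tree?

[S [Q { [S [Q ( )] [S [Q < [S [Q ( )]] >]]] }] [S [Q { [S [Q { }]] }]]]

< ( ) >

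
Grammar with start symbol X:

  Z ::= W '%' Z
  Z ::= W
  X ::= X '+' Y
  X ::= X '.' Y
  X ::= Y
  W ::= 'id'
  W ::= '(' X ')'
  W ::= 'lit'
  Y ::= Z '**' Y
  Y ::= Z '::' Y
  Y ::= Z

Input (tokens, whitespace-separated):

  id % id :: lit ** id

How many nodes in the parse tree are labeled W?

[X [Y [Z [W id] % [Z [W id]]] :: [Y [Z [W lit]] ** [Y [Z [W id]]]]]]

4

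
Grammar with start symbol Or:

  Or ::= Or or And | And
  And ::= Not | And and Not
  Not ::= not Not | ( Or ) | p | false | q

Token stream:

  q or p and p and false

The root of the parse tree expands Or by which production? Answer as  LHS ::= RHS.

[Or [Or [And [Not q]]] or [And [And [And [Not p]] and [Not p]] and [Not false]]]

Or ::= Or or And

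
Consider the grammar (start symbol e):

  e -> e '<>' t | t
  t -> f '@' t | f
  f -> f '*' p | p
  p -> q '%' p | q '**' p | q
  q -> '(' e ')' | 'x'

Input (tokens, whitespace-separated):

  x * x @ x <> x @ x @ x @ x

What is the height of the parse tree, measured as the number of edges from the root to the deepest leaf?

8

[e [e [t [f [f [p [q x]]] * [p [q x]]] @ [t [f [p [q x]]]]]] <> [t [f [p [q x]]] @ [t [f [p [q x]]] @ [t [f [p [q x]]] @ [t [f [p [q x]]]]]]]]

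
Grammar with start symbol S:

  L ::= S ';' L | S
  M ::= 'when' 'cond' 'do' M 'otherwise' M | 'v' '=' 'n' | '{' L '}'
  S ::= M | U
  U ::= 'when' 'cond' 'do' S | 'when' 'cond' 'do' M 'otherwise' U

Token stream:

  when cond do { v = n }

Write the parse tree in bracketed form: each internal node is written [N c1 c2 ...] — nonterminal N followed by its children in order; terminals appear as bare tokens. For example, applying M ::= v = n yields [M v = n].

[S [U when cond do [S [M { [L [S [M v = n]]] }]]]]

S
U
when cond do S
when cond do M
when cond do { L }
when cond do { S }
when cond do { M }
when cond do { v = n }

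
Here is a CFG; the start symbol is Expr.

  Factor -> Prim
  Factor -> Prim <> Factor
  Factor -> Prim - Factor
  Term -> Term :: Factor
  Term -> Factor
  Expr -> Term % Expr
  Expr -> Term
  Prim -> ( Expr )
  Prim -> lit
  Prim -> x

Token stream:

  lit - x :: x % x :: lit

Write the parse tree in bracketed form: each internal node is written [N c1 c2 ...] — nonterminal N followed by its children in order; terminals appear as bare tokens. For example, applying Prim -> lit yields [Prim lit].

Expr
Term % Expr
Term :: Factor % Expr
Factor :: Factor % Expr
Prim - Factor :: Factor % Expr
lit - Factor :: Factor % Expr
lit - Prim :: Factor % Expr
lit - x :: Factor % Expr
lit - x :: Prim % Expr
lit - x :: x % Expr
lit - x :: x % Term
lit - x :: x % Term :: Factor
lit - x :: x % Factor :: Factor
lit - x :: x % Prim :: Factor
lit - x :: x % x :: Factor
lit - x :: x % x :: Prim
lit - x :: x % x :: lit

[Expr [Term [Term [Factor [Prim lit] - [Factor [Prim x]]]] :: [Factor [Prim x]]] % [Expr [Term [Term [Factor [Prim x]]] :: [Factor [Prim lit]]]]]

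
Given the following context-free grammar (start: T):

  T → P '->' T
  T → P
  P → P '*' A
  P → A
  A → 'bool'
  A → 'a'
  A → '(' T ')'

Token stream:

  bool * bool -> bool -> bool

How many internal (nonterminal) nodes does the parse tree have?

[T [P [P [A bool]] * [A bool]] -> [T [P [A bool]] -> [T [P [A bool]]]]]

11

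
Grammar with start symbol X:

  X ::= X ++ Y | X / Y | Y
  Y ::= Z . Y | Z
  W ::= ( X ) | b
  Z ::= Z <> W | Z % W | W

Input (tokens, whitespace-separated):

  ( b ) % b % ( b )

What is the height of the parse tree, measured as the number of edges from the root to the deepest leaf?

[X [Y [Z [Z [Z [W ( [X [Y [Z [W b]]]] )]] % [W b]] % [W ( [X [Y [Z [W b]]]] )]]]]

10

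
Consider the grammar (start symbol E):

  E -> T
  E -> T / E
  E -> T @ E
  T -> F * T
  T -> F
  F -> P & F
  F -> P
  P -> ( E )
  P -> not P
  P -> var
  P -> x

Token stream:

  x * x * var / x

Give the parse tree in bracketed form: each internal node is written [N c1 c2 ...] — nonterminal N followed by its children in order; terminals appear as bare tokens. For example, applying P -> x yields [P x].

[E [T [F [P x]] * [T [F [P x]] * [T [F [P var]]]]] / [E [T [F [P x]]]]]

E
T / E
F * T / E
P * T / E
x * T / E
x * F * T / E
x * P * T / E
x * x * T / E
x * x * F / E
x * x * P / E
x * x * var / E
x * x * var / T
x * x * var / F
x * x * var / P
x * x * var / x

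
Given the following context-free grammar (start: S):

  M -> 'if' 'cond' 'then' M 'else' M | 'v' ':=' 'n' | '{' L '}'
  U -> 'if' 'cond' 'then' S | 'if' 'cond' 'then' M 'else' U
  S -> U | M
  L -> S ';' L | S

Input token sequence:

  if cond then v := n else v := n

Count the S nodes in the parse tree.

1

[S [M if cond then [M v := n] else [M v := n]]]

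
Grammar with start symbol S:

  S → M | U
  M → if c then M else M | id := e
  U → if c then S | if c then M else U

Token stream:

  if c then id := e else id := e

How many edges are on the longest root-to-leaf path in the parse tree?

3

[S [M if c then [M id := e] else [M id := e]]]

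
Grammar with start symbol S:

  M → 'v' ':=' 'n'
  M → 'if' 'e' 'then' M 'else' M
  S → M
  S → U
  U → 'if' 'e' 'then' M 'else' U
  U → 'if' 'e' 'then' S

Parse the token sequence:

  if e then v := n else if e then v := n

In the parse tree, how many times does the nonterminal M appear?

2

[S [U if e then [M v := n] else [U if e then [S [M v := n]]]]]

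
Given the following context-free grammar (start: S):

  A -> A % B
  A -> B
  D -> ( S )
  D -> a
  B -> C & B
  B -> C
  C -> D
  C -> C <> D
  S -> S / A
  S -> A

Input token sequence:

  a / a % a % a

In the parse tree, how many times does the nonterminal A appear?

4

[S [S [A [B [C [D a]]]]] / [A [A [A [B [C [D a]]]] % [B [C [D a]]]] % [B [C [D a]]]]]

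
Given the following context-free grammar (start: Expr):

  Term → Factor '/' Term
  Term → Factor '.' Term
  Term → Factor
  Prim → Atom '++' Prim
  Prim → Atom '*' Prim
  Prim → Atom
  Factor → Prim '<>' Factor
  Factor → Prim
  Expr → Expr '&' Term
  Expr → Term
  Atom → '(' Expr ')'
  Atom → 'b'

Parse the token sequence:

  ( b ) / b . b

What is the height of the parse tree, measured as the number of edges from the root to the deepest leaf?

10

[Expr [Term [Factor [Prim [Atom ( [Expr [Term [Factor [Prim [Atom b]]]]] )]]] / [Term [Factor [Prim [Atom b]]] . [Term [Factor [Prim [Atom b]]]]]]]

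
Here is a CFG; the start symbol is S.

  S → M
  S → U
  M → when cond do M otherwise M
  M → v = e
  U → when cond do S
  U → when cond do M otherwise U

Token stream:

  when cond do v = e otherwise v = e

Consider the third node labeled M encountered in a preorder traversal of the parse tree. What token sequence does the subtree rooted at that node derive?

[S [M when cond do [M v = e] otherwise [M v = e]]]

v = e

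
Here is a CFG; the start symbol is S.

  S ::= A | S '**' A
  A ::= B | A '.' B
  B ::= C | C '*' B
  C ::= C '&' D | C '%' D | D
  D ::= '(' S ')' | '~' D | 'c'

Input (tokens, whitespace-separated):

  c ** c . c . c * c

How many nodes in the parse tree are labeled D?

5

[S [S [A [B [C [D c]]]]] ** [A [A [A [B [C [D c]]]] . [B [C [D c]]]] . [B [C [D c]] * [B [C [D c]]]]]]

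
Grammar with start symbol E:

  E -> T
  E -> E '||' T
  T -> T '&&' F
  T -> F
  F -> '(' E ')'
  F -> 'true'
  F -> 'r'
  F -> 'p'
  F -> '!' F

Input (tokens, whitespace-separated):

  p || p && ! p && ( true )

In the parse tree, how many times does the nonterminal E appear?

[E [E [T [F p]]] || [T [T [T [F p]] && [F ! [F p]]] && [F ( [E [T [F true]]] )]]]

3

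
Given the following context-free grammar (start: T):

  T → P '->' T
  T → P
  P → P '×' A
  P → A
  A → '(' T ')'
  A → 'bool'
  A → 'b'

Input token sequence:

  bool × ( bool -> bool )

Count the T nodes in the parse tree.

[T [P [P [A bool]] × [A ( [T [P [A bool]] -> [T [P [A bool]]]] )]]]

3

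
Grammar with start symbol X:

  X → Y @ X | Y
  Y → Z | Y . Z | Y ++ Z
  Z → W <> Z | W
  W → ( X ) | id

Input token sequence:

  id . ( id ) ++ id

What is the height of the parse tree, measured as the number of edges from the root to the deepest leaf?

[X [Y [Y [Y [Z [W id]]] . [Z [W ( [X [Y [Z [W id]]]] )]]] ++ [Z [W id]]]]

9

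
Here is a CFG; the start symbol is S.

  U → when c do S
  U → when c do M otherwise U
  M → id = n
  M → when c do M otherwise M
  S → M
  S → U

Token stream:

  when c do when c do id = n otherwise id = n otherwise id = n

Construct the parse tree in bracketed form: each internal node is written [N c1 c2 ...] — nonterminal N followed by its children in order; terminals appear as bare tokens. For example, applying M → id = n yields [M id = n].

[S [M when c do [M when c do [M id = n] otherwise [M id = n]] otherwise [M id = n]]]

S
M
when c do M otherwise M
when c do when c do M otherwise M otherwise M
when c do when c do id = n otherwise M otherwise M
when c do when c do id = n otherwise id = n otherwise M
when c do when c do id = n otherwise id = n otherwise id = n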